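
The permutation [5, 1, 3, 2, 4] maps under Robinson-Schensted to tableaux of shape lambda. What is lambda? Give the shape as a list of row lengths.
Row-insert each entry into an empty tableau.

After inserting 5: P = [[5]].
After inserting 1: P = [[1], [5]].
After inserting 3: P = [[1, 3], [5]].
After inserting 2: P = [[1, 2], [3], [5]].
After inserting 4: P = [[1, 2, 4], [3], [5]].

The final insertion tableau P = [[1, 2, 4], [3], [5]] has shape [3, 1, 1].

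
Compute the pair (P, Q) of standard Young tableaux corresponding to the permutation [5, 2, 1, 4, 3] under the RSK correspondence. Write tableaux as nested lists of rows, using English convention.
Insert each entry of the permutation into P by Schensted row insertion, recording in Q the position of each new cell.

Insert 5: appended to row 1. P = [[5]], Q = [[1]].
Insert 2: 2 bumps 5 from row 1; 5 starts row 2. P = [[2], [5]], Q = [[1], [2]].
Insert 1: 1 bumps 2 from row 1; 2 bumps 5 from row 2; 5 starts row 3. P = [[1], [2], [5]], Q = [[1], [2], [3]].
Insert 4: appended to row 1. P = [[1, 4], [2], [5]], Q = [[1, 4], [2], [3]].
Insert 3: 3 bumps 4 from row 1; 4 appends to row 2. P = [[1, 3], [2, 4], [5]], Q = [[1, 4], [2, 5], [3]].

So P = [[1, 3], [2, 4], [5]], Q = [[1, 4], [2, 5], [3]].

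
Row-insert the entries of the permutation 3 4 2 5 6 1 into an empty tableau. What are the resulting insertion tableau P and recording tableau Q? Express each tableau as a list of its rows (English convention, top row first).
P = [[1, 4, 5, 6], [2], [3]], Q = [[1, 2, 4, 5], [3], [6]]

Insert each entry of the permutation into P by Schensted row insertion, recording in Q the position of each new cell.

Insert 3: appended to row 1. P = [[3]].
Insert 4: appended to row 1. P = [[3, 4]].
Insert 2: 2 bumps 3 from row 1; 3 starts row 2. P = [[2, 4], [3]].
Insert 5: appended to row 1. P = [[2, 4, 5], [3]].
Insert 6: appended to row 1. P = [[2, 4, 5, 6], [3]].
Insert 1: 1 bumps 2 from row 1; 2 bumps 3 from row 2; 3 starts row 3. P = [[1, 4, 5, 6], [2], [3]].

So P = [[1, 4, 5, 6], [2], [3]], Q = [[1, 2, 4, 5], [3], [6]].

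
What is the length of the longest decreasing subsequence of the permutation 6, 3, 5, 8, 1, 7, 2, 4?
3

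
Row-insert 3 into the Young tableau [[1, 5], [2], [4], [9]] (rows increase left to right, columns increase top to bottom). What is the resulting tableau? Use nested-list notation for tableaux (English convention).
[[1, 3], [2, 5], [4], [9]]

In row 1, 3 replaces 5 (the leftmost entry greater than 3); 5 is bumped to row 2. 5 is appended to row 2. The new tableau is [[1, 3], [2, 5], [4], [9]].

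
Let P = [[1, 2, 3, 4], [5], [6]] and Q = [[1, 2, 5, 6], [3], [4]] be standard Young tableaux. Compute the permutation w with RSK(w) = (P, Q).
Reverse RSK: for i = n, n-1, ..., 1, locate i in Q, remove the corresponding corner cell from P, and reverse-bump its entry up through P; the value ejected from row 1 is w(i).

So w = 1 6 5 2 3 4.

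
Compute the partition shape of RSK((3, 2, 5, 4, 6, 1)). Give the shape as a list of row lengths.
[3, 2, 1]

RSK row insertion gives P = [[1, 4, 6], [2, 5], [3]], which has shape [3, 2, 1].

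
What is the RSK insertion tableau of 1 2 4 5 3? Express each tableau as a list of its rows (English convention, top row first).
Insert 1: appended to row 1. P = [[1]].
Insert 2: appended to row 1. P = [[1, 2]].
Insert 4: appended to row 1. P = [[1, 2, 4]].
Insert 5: appended to row 1. P = [[1, 2, 4, 5]].
Insert 3: 3 bumps 4 from row 1; 4 starts row 2. P = [[1, 2, 3, 5], [4]].

So P = [[1, 2, 3, 5], [4]].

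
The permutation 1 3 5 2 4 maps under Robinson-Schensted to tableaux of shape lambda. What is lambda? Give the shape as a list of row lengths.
Row-insert each entry into an empty tableau.

After inserting 1: P = [[1]].
After inserting 3: P = [[1, 3]].
After inserting 5: P = [[1, 3, 5]].
After inserting 2: P = [[1, 2, 5], [3]].
After inserting 4: P = [[1, 2, 4], [3, 5]].

The final insertion tableau P = [[1, 2, 4], [3, 5]] has shape [3, 2].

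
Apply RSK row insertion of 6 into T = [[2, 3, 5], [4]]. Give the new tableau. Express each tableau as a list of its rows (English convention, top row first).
6 is larger than every entry of row 1, so it is appended to row 1. The new tableau is [[2, 3, 5, 6], [4]].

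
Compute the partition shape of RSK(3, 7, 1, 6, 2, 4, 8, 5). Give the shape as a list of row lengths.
[4, 3, 1]

Row-insert each entry into an empty tableau.

After inserting 3: P = [[3]].
After inserting 7: P = [[3, 7]].
After inserting 1: P = [[1, 7], [3]].
After inserting 6: P = [[1, 6], [3, 7]].
After inserting 2: P = [[1, 2], [3, 6], [7]].
After inserting 4: P = [[1, 2, 4], [3, 6], [7]].
After inserting 8: P = [[1, 2, 4, 8], [3, 6], [7]].
After inserting 5: P = [[1, 2, 4, 5], [3, 6, 8], [7]].

The final insertion tableau P = [[1, 2, 4, 5], [3, 6, 8], [7]] has shape [4, 3, 1].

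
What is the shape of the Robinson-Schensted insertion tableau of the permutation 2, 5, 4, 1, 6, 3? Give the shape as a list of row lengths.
Row-insert each entry into an empty tableau.

After inserting 2: P = [[2]].
After inserting 5: P = [[2, 5]].
After inserting 4: P = [[2, 4], [5]].
After inserting 1: P = [[1, 4], [2], [5]].
After inserting 6: P = [[1, 4, 6], [2], [5]].
After inserting 3: P = [[1, 3, 6], [2, 4], [5]].

The final insertion tableau P = [[1, 3, 6], [2, 4], [5]] has shape [3, 2, 1].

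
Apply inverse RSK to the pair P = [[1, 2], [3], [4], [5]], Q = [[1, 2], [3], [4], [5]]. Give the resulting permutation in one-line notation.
1 5 4 3 2

Reverse the RSK construction: for i from n down to 1, find the cell of Q containing i, remove the entry at that cell from P, and reverse-bump it up through P; the value ejected from row 1 is w(i).

Step i=5: Q has 5 at row 4, column 1; remove 5 from row 4 of P and reverse-bump: 5 enters row 3 and ejects 4; 4 enters row 2 and ejects 3; 3 enters row 1 and ejects 2. So w(5) = 2. P is now [[1, 3], [4], [5]].
Step i=4: Q has 4 at row 3, column 1; remove 5 from row 3 of P and reverse-bump: 5 enters row 2 and ejects 4; 4 enters row 1 and ejects 3. So w(4) = 3. P is now [[1, 4], [5]].
Step i=3: Q has 3 at row 2, column 1; remove 5 from row 2 of P and reverse-bump: 5 enters row 1 and ejects 4. So w(3) = 4. P is now [[1, 5]].
Step i=2: Q has 2 at row 1, column 2; remove that cell from P, ejecting 5. So w(2) = 5. P is now [[1]].
Step i=1: Q has 1 at row 1, column 1; remove that cell from P, ejecting 1. So w(1) = 1. P is now [].

So w = 1 5 4 3 2.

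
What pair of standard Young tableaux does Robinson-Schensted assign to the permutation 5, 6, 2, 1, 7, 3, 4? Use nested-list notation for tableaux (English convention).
P = [[1, 3, 4], [2, 6, 7], [5]], Q = [[1, 2, 5], [3, 6, 7], [4]]

Insert each entry of the permutation into P by Schensted row insertion, recording in Q the position of each new cell.

Insert 5: appended to row 1. P = [[5]].
Insert 6: appended to row 1. P = [[5, 6]].
Insert 2: 2 bumps 5 from row 1; 5 starts row 2. P = [[2, 6], [5]].
Insert 1: 1 bumps 2 from row 1; 2 bumps 5 from row 2; 5 starts row 3. P = [[1, 6], [2], [5]].
Insert 7: appended to row 1. P = [[1, 6, 7], [2], [5]].
Insert 3: 3 bumps 6 from row 1; 6 appends to row 2. P = [[1, 3, 7], [2, 6], [5]].
Insert 4: 4 bumps 7 from row 1; 7 appends to row 2. P = [[1, 3, 4], [2, 6, 7], [5]].

So P = [[1, 3, 4], [2, 6, 7], [5]], Q = [[1, 2, 5], [3, 6, 7], [4]].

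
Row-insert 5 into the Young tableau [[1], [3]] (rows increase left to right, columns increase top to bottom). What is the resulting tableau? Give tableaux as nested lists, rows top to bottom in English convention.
[[1, 5], [3]]

5 is larger than every entry of row 1, so it is appended to row 1. The new tableau is [[1, 5], [3]].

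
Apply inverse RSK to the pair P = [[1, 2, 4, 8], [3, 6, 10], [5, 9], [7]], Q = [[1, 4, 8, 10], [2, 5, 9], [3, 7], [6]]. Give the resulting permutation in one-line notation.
7 5 3 9 6 1 2 10 4 8

Reverse the RSK construction: for i from n down to 1, find the cell of Q containing i, remove the entry at that cell from P, and reverse-bump it up through P; the value ejected from row 1 is w(i).

Step i=10: Q has 10 at row 1, column 4; remove that cell from P, ejecting 8. So w(10) = 8. P is now [[1, 2, 4], [3, 6, 10], [5, 9], [7]].
Step i=9: Q has 9 at row 2, column 3; remove 10 from row 2 of P and reverse-bump: 10 enters row 1 and ejects 4. So w(9) = 4. P is now [[1, 2, 10], [3, 6], [5, 9], [7]].
Step i=8: Q has 8 at row 1, column 3; remove that cell from P, ejecting 10. So w(8) = 10. P is now [[1, 2], [3, 6], [5, 9], [7]].
Step i=7: Q has 7 at row 3, column 2; remove 9 from row 3 of P and reverse-bump: 9 enters row 2 and ejects 6; 6 enters row 1 and ejects 2. So w(7) = 2. P is now [[1, 6], [3, 9], [5], [7]].
Step i=6: Q has 6 at row 4, column 1; remove 7 from row 4 of P and reverse-bump: 7 enters row 3 and ejects 5; 5 enters row 2 and ejects 3; 3 enters row 1 and ejects 1. So w(6) = 1. P is now [[3, 6], [5, 9], [7]].
Step i=5: Q has 5 at row 2, column 2; remove 9 from row 2 of P and reverse-bump: 9 enters row 1 and ejects 6. So w(5) = 6. P is now [[3, 9], [5], [7]].
Step i=4: Q has 4 at row 1, column 2; remove that cell from P, ejecting 9. So w(4) = 9. P is now [[3], [5], [7]].
Step i=3: Q has 3 at row 3, column 1; remove 7 from row 3 of P and reverse-bump: 7 enters row 2 and ejects 5; 5 enters row 1 and ejects 3. So w(3) = 3. P is now [[5], [7]].
Step i=2: Q has 2 at row 2, column 1; remove 7 from row 2 of P and reverse-bump: 7 enters row 1 and ejects 5. So w(2) = 5. P is now [[7]].
Step i=1: Q has 1 at row 1, column 1; remove that cell from P, ejecting 7. So w(1) = 7. P is now [].

So w = 7 5 3 9 6 1 2 10 4 8.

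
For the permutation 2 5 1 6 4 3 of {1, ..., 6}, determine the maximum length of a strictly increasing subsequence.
3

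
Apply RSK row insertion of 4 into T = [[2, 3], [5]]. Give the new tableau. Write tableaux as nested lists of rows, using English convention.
[[2, 3, 4], [5]]

4 is larger than every entry of row 1, so it is appended to row 1. The new tableau is [[2, 3, 4], [5]].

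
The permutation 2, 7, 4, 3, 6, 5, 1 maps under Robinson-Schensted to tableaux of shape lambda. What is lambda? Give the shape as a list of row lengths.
[3, 2, 1, 1]

Row-insert each entry into an empty tableau.

After inserting 2: P = [[2]].
After inserting 7: P = [[2, 7]].
After inserting 4: P = [[2, 4], [7]].
After inserting 3: P = [[2, 3], [4], [7]].
After inserting 6: P = [[2, 3, 6], [4], [7]].
After inserting 5: P = [[2, 3, 5], [4, 6], [7]].
After inserting 1: P = [[1, 3, 5], [2, 6], [4], [7]].

The final insertion tableau P = [[1, 3, 5], [2, 6], [4], [7]] has shape [3, 2, 1, 1].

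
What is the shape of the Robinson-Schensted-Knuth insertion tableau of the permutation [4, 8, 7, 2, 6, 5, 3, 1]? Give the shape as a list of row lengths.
Row-insert each entry into an empty tableau.

After inserting 4: P = [[4]].
After inserting 8: P = [[4, 8]].
After inserting 7: P = [[4, 7], [8]].
After inserting 2: P = [[2, 7], [4], [8]].
After inserting 6: P = [[2, 6], [4, 7], [8]].
After inserting 5: P = [[2, 5], [4, 6], [7], [8]].
After inserting 3: P = [[2, 3], [4, 5], [6], [7], [8]].
After inserting 1: P = [[1, 3], [2, 5], [4], [6], [7], [8]].

The final insertion tableau P = [[1, 3], [2, 5], [4], [6], [7], [8]] has shape [2, 2, 1, 1, 1, 1].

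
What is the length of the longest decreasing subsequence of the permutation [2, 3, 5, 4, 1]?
3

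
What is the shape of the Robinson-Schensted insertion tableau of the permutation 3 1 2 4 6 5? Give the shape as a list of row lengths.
Row-insert each entry into an empty tableau.

After inserting 3: P = [[3]].
After inserting 1: P = [[1], [3]].
After inserting 2: P = [[1, 2], [3]].
After inserting 4: P = [[1, 2, 4], [3]].
After inserting 6: P = [[1, 2, 4, 6], [3]].
After inserting 5: P = [[1, 2, 4, 5], [3, 6]].

The final insertion tableau P = [[1, 2, 4, 5], [3, 6]] has shape [4, 2].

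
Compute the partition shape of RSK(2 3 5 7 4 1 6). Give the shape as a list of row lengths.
[4, 2, 1]

Row-insert each entry into an empty tableau.

After inserting 2: P = [[2]].
After inserting 3: P = [[2, 3]].
After inserting 5: P = [[2, 3, 5]].
After inserting 7: P = [[2, 3, 5, 7]].
After inserting 4: P = [[2, 3, 4, 7], [5]].
After inserting 1: P = [[1, 3, 4, 7], [2], [5]].
After inserting 6: P = [[1, 3, 4, 6], [2, 7], [5]].

The final insertion tableau P = [[1, 3, 4, 6], [2, 7], [5]] has shape [4, 2, 1].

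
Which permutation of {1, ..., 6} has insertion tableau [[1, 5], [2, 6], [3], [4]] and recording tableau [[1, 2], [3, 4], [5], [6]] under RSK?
4 6 3 5 2 1

Reverse the RSK construction: for i from n down to 1, find the cell of Q containing i, remove the entry at that cell from P, and reverse-bump it up through P; the value ejected from row 1 is w(i).

Step i=6: Q has 6 at row 4, column 1; remove 4 from row 4 of P and reverse-bump: 4 enters row 3 and ejects 3; 3 enters row 2 and ejects 2; 2 enters row 1 and ejects 1. So w(6) = 1. P is now [[2, 5], [3, 6], [4]].
Step i=5: Q has 5 at row 3, column 1; remove 4 from row 3 of P and reverse-bump: 4 enters row 2 and ejects 3; 3 enters row 1 and ejects 2. So w(5) = 2. P is now [[3, 5], [4, 6]].
Step i=4: Q has 4 at row 2, column 2; remove 6 from row 2 of P and reverse-bump: 6 enters row 1 and ejects 5. So w(4) = 5. P is now [[3, 6], [4]].
Step i=3: Q has 3 at row 2, column 1; remove 4 from row 2 of P and reverse-bump: 4 enters row 1 and ejects 3. So w(3) = 3. P is now [[4, 6]].
Step i=2: Q has 2 at row 1, column 2; remove that cell from P, ejecting 6. So w(2) = 6. P is now [[4]].
Step i=1: Q has 1 at row 1, column 1; remove that cell from P, ejecting 4. So w(1) = 4. P is now [].

So w = 4 6 3 5 2 1.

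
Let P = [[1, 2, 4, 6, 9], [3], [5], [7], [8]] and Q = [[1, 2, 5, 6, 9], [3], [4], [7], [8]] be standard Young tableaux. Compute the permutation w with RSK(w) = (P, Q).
1 8 7 3 5 6 4 2 9

Reverse RSK: for i = n, n-1, ..., 1, locate i in Q, remove the corresponding corner cell from P, and reverse-bump its entry up through P; the value ejected from row 1 is w(i).

So w = 1 8 7 3 5 6 4 2 9.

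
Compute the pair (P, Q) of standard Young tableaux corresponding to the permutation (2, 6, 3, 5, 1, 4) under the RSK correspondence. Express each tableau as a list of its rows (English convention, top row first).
P = [[1, 3, 4], [2, 5], [6]], Q = [[1, 2, 4], [3, 6], [5]]

Insert each entry of the permutation into P by Schensted row insertion, recording in Q the position of each new cell.

Insert 2: appended to row 1. P = [[2]].
Insert 6: appended to row 1. P = [[2, 6]].
Insert 3: 3 bumps 6 from row 1; 6 starts row 2. P = [[2, 3], [6]].
Insert 5: appended to row 1. P = [[2, 3, 5], [6]].
Insert 1: 1 bumps 2 from row 1; 2 bumps 6 from row 2; 6 starts row 3. P = [[1, 3, 5], [2], [6]].
Insert 4: 4 bumps 5 from row 1; 5 appends to row 2. P = [[1, 3, 4], [2, 5], [6]].

So P = [[1, 3, 4], [2, 5], [6]], Q = [[1, 2, 4], [3, 6], [5]].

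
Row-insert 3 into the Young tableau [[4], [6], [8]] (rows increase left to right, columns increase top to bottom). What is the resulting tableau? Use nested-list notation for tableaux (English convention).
In row 1, 3 replaces 4 (the leftmost entry greater than 3); 4 is bumped to row 2. In row 2, 4 replaces 6 (the leftmost entry greater than 4); 6 is bumped to row 3. In row 3, 6 replaces 8 (the leftmost entry greater than 6); 8 is bumped to row 4. 8 starts a new row 4. The new tableau is [[3], [4], [6], [8]].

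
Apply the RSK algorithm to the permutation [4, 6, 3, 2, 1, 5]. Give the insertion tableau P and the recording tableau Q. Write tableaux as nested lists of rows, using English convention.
P = [[1, 5], [2, 6], [3], [4]], Q = [[1, 2], [3, 6], [4], [5]]

Insert each entry of the permutation into P by Schensted row insertion, recording in Q the position of each new cell.

Insert 4: appended to row 1. P = [[4]].
Insert 6: appended to row 1. P = [[4, 6]].
Insert 3: 3 bumps 4 from row 1; 4 starts row 2. P = [[3, 6], [4]].
Insert 2: 2 bumps 3 from row 1; 3 bumps 4 from row 2; 4 starts row 3. P = [[2, 6], [3], [4]].
Insert 1: 1 bumps 2 from row 1; 2 bumps 3 from row 2; 3 bumps 4 from row 3; 4 starts row 4. P = [[1, 6], [2], [3], [4]].
Insert 5: 5 bumps 6 from row 1; 6 appends to row 2. P = [[1, 5], [2, 6], [3], [4]].

So P = [[1, 5], [2, 6], [3], [4]], Q = [[1, 2], [3, 6], [4], [5]].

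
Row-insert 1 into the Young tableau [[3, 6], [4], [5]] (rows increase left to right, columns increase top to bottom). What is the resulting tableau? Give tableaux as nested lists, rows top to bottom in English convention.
[[1, 6], [3], [4], [5]]

In row 1, 1 replaces 3 (the leftmost entry greater than 1); 3 is bumped to row 2. In row 2, 3 replaces 4 (the leftmost entry greater than 3); 4 is bumped to row 3. In row 3, 4 replaces 5 (the leftmost entry greater than 4); 5 is bumped to row 4. 5 starts a new row 4. The new tableau is [[1, 6], [3], [4], [5]].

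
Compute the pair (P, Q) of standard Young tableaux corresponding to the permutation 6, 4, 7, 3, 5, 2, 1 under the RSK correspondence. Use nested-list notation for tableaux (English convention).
P = [[1, 5], [2, 7], [3], [4], [6]], Q = [[1, 3], [2, 5], [4], [6], [7]]

Insert each entry of the permutation into P by Schensted row insertion, recording in Q the position of each new cell.

Insert 6: appended to row 1. P = [[6]].
Insert 4: 4 bumps 6 from row 1; 6 starts row 2. P = [[4], [6]].
Insert 7: appended to row 1. P = [[4, 7], [6]].
Insert 3: 3 bumps 4 from row 1; 4 bumps 6 from row 2; 6 starts row 3. P = [[3, 7], [4], [6]].
Insert 5: 5 bumps 7 from row 1; 7 appends to row 2. P = [[3, 5], [4, 7], [6]].
Insert 2: 2 bumps 3 from row 1; 3 bumps 4 from row 2; 4 bumps 6 from row 3; 6 starts row 4. P = [[2, 5], [3, 7], [4], [6]].
Insert 1: 1 bumps 2 from row 1; 2 bumps 3 from row 2; 3 bumps 4 from row 3; 4 bumps 6 from row 4; 6 starts row 5. P = [[1, 5], [2, 7], [3], [4], [6]].

So P = [[1, 5], [2, 7], [3], [4], [6]], Q = [[1, 3], [2, 5], [4], [6], [7]].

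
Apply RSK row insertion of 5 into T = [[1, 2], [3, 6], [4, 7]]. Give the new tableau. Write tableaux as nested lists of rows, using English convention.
5 is larger than every entry of row 1, so it is appended to row 1. The new tableau is [[1, 2, 5], [3, 6], [4, 7]].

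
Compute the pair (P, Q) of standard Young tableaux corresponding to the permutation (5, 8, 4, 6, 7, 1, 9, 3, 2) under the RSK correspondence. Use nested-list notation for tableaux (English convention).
P = [[1, 2, 7, 9], [3, 6], [4, 8], [5]], Q = [[1, 2, 5, 7], [3, 4], [6, 8], [9]]

Insert each entry of the permutation into P by Schensted row insertion, recording in Q the position of each new cell.

Insert 5: appended to row 1. P = [[5]].
Insert 8: appended to row 1. P = [[5, 8]].
Insert 4: 4 bumps 5 from row 1; 5 starts row 2. P = [[4, 8], [5]].
Insert 6: 6 bumps 8 from row 1; 8 appends to row 2. P = [[4, 6], [5, 8]].
Insert 7: appended to row 1. P = [[4, 6, 7], [5, 8]].
Insert 1: 1 bumps 4 from row 1; 4 bumps 5 from row 2; 5 starts row 3. P = [[1, 6, 7], [4, 8], [5]].
Insert 9: appended to row 1. P = [[1, 6, 7, 9], [4, 8], [5]].
Insert 3: 3 bumps 6 from row 1; 6 bumps 8 from row 2; 8 appends to row 3. P = [[1, 3, 7, 9], [4, 6], [5, 8]].
Insert 2: 2 bumps 3 from row 1; 3 bumps 4 from row 2; 4 bumps 5 from row 3; 5 starts row 4. P = [[1, 2, 7, 9], [3, 6], [4, 8], [5]].

So P = [[1, 2, 7, 9], [3, 6], [4, 8], [5]], Q = [[1, 2, 5, 7], [3, 4], [6, 8], [9]].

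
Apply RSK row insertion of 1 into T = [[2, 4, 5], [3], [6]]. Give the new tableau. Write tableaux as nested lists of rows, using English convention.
[[1, 4, 5], [2], [3], [6]]

In row 1, 1 replaces 2 (the leftmost entry greater than 1); 2 is bumped to row 2. In row 2, 2 replaces 3 (the leftmost entry greater than 2); 3 is bumped to row 3. In row 3, 3 replaces 6 (the leftmost entry greater than 3); 6 is bumped to row 4. 6 starts a new row 4. The new tableau is [[1, 4, 5], [2], [3], [6]].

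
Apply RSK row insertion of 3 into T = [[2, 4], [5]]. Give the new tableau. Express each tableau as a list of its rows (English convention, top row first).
In row 1, 3 replaces 4 (the leftmost entry greater than 3); 4 is bumped to row 2. In row 2, 4 replaces 5 (the leftmost entry greater than 4); 5 is bumped to row 3. 5 starts a new row 3. The new tableau is [[2, 3], [4], [5]].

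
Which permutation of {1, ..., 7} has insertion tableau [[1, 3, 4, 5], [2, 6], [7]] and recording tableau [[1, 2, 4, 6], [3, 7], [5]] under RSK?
Reverse the RSK construction: for i from n down to 1, find the cell of Q containing i, remove the entry at that cell from P, and reverse-bump it up through P; the value ejected from row 1 is w(i).

Step i=7: Q has 7 at row 2, column 2; remove 6 from row 2 of P and reverse-bump: 6 enters row 1 and ejects 5. So w(7) = 5. P is now [[1, 3, 4, 6], [2], [7]].
Step i=6: Q has 6 at row 1, column 4; remove that cell from P, ejecting 6. So w(6) = 6. P is now [[1, 3, 4], [2], [7]].
Step i=5: Q has 5 at row 3, column 1; remove 7 from row 3 of P and reverse-bump: 7 enters row 2 and ejects 2; 2 enters row 1 and ejects 1. So w(5) = 1. P is now [[2, 3, 4], [7]].
Step i=4: Q has 4 at row 1, column 3; remove that cell from P, ejecting 4. So w(4) = 4. P is now [[2, 3], [7]].
Step i=3: Q has 3 at row 2, column 1; remove 7 from row 2 of P and reverse-bump: 7 enters row 1 and ejects 3. So w(3) = 3. P is now [[2, 7]].
Step i=2: Q has 2 at row 1, column 2; remove that cell from P, ejecting 7. So w(2) = 7. P is now [[2]].
Step i=1: Q has 1 at row 1, column 1; remove that cell from P, ejecting 2. So w(1) = 2. P is now [].

So w = 2 7 3 4 1 6 5.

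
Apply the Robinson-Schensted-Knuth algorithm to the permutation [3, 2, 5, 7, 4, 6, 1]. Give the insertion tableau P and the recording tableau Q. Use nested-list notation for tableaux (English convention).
P = [[1, 4, 6], [2, 5, 7], [3]], Q = [[1, 3, 4], [2, 5, 6], [7]]

Insert each entry of the permutation into P by Schensted row insertion, recording in Q the position of each new cell.

Insert 3: appended to row 1. P = [[3]].
Insert 2: 2 bumps 3 from row 1; 3 starts row 2. P = [[2], [3]].
Insert 5: appended to row 1. P = [[2, 5], [3]].
Insert 7: appended to row 1. P = [[2, 5, 7], [3]].
Insert 4: 4 bumps 5 from row 1; 5 appends to row 2. P = [[2, 4, 7], [3, 5]].
Insert 6: 6 bumps 7 from row 1; 7 appends to row 2. P = [[2, 4, 6], [3, 5, 7]].
Insert 1: 1 bumps 2 from row 1; 2 bumps 3 from row 2; 3 starts row 3. P = [[1, 4, 6], [2, 5, 7], [3]].

So P = [[1, 4, 6], [2, 5, 7], [3]], Q = [[1, 3, 4], [2, 5, 6], [7]].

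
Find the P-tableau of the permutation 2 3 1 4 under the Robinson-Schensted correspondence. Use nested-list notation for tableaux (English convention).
P = [[1, 3, 4], [2]]

Insert 2: appended to row 1. P = [[2]].
Insert 3: appended to row 1. P = [[2, 3]].
Insert 1: 1 bumps 2 from row 1; 2 starts row 2. P = [[1, 3], [2]].
Insert 4: appended to row 1. P = [[1, 3, 4], [2]].

So P = [[1, 3, 4], [2]].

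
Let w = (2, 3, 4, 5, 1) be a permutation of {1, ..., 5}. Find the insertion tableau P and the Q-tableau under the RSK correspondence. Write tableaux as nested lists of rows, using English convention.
P = [[1, 3, 4, 5], [2]], Q = [[1, 2, 3, 4], [5]]

Insert each entry of the permutation into P by Schensted row insertion, recording in Q the position of each new cell.

Insert 2: appended to row 1. P = [[2]], Q = [[1]].
Insert 3: appended to row 1. P = [[2, 3]], Q = [[1, 2]].
Insert 4: appended to row 1. P = [[2, 3, 4]], Q = [[1, 2, 3]].
Insert 5: appended to row 1. P = [[2, 3, 4, 5]], Q = [[1, 2, 3, 4]].
Insert 1: 1 bumps 2 from row 1; 2 starts row 2. P = [[1, 3, 4, 5], [2]], Q = [[1, 2, 3, 4], [5]].

So P = [[1, 3, 4, 5], [2]], Q = [[1, 2, 3, 4], [5]].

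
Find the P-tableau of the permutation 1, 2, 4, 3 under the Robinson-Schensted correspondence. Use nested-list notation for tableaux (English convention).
Insert 1: appended to row 1. P = [[1]].
Insert 2: appended to row 1. P = [[1, 2]].
Insert 4: appended to row 1. P = [[1, 2, 4]].
Insert 3: 3 bumps 4 from row 1; 4 starts row 2. P = [[1, 2, 3], [4]].

So P = [[1, 2, 3], [4]].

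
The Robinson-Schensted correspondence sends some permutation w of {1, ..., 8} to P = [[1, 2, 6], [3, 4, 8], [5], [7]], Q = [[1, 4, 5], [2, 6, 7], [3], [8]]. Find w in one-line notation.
Reverse the RSK construction: for i from n down to 1, find the cell of Q containing i, remove the entry at that cell from P, and reverse-bump it up through P; the value ejected from row 1 is w(i).

Step i=8: Q has 8 at row 4, column 1; remove 7 from row 4 of P and reverse-bump: 7 enters row 3 and ejects 5; 5 enters row 2 and ejects 4; 4 enters row 1 and ejects 2. So w(8) = 2. P is now [[1, 4, 6], [3, 5, 8], [7]].
Step i=7: Q has 7 at row 2, column 3; remove 8 from row 2 of P and reverse-bump: 8 enters row 1 and ejects 6. So w(7) = 6. P is now [[1, 4, 8], [3, 5], [7]].
Step i=6: Q has 6 at row 2, column 2; remove 5 from row 2 of P and reverse-bump: 5 enters row 1 and ejects 4. So w(6) = 4. P is now [[1, 5, 8], [3], [7]].
Step i=5: Q has 5 at row 1, column 3; remove that cell from P, ejecting 8. So w(5) = 8. P is now [[1, 5], [3], [7]].
Step i=4: Q has 4 at row 1, column 2; remove that cell from P, ejecting 5. So w(4) = 5. P is now [[1], [3], [7]].
Step i=3: Q has 3 at row 3, column 1; remove 7 from row 3 of P and reverse-bump: 7 enters row 2 and ejects 3; 3 enters row 1 and ejects 1. So w(3) = 1. P is now [[3], [7]].
Step i=2: Q has 2 at row 2, column 1; remove 7 from row 2 of P and reverse-bump: 7 enters row 1 and ejects 3. So w(2) = 3. P is now [[7]].
Step i=1: Q has 1 at row 1, column 1; remove that cell from P, ejecting 7. So w(1) = 7. P is now [].

So w = 7 3 1 5 8 4 6 2.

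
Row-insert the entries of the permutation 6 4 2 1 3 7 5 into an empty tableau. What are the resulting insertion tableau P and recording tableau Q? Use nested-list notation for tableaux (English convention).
P = [[1, 3, 5], [2, 7], [4], [6]], Q = [[1, 5, 6], [2, 7], [3], [4]]

Insert each entry of the permutation into P by Schensted row insertion, recording in Q the position of each new cell.

Insert 6: appended to row 1. P = [[6]], Q = [[1]].
Insert 4: 4 bumps 6 from row 1; 6 starts row 2. P = [[4], [6]], Q = [[1], [2]].
Insert 2: 2 bumps 4 from row 1; 4 bumps 6 from row 2; 6 starts row 3. P = [[2], [4], [6]], Q = [[1], [2], [3]].
Insert 1: 1 bumps 2 from row 1; 2 bumps 4 from row 2; 4 bumps 6 from row 3; 6 starts row 4. P = [[1], [2], [4], [6]], Q = [[1], [2], [3], [4]].
Insert 3: appended to row 1. P = [[1, 3], [2], [4], [6]], Q = [[1, 5], [2], [3], [4]].
Insert 7: appended to row 1. P = [[1, 3, 7], [2], [4], [6]], Q = [[1, 5, 6], [2], [3], [4]].
Insert 5: 5 bumps 7 from row 1; 7 appends to row 2. P = [[1, 3, 5], [2, 7], [4], [6]], Q = [[1, 5, 6], [2, 7], [3], [4]].

So P = [[1, 3, 5], [2, 7], [4], [6]], Q = [[1, 5, 6], [2, 7], [3], [4]].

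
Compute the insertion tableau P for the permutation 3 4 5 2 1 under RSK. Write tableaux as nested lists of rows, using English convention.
P = [[1, 4, 5], [2], [3]]

Insert 3: appended to row 1. P = [[3]].
Insert 4: appended to row 1. P = [[3, 4]].
Insert 5: appended to row 1. P = [[3, 4, 5]].
Insert 2: 2 bumps 3 from row 1; 3 starts row 2. P = [[2, 4, 5], [3]].
Insert 1: 1 bumps 2 from row 1; 2 bumps 3 from row 2; 3 starts row 3. P = [[1, 4, 5], [2], [3]].

So P = [[1, 4, 5], [2], [3]].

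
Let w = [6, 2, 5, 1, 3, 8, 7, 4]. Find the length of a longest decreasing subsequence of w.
3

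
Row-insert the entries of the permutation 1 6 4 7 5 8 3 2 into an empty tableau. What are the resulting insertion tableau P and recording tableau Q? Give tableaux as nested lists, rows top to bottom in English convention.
P = [[1, 2, 5, 8], [3, 7], [4], [6]], Q = [[1, 2, 4, 6], [3, 5], [7], [8]]

Insert each entry of the permutation into P by Schensted row insertion, recording in Q the position of each new cell.

After inserting 1: P = [[1]].
After inserting 6: P = [[1, 6]].
After inserting 4: P = [[1, 4], [6]].
After inserting 7: P = [[1, 4, 7], [6]].
After inserting 5: P = [[1, 4, 5], [6, 7]].
After inserting 8: P = [[1, 4, 5, 8], [6, 7]].
After inserting 3: P = [[1, 3, 5, 8], [4, 7], [6]].
After inserting 2: P = [[1, 2, 5, 8], [3, 7], [4], [6]].

So P = [[1, 2, 5, 8], [3, 7], [4], [6]], Q = [[1, 2, 4, 6], [3, 5], [7], [8]].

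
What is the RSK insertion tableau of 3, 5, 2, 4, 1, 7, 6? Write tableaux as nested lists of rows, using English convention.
P = [[1, 4, 6], [2, 5, 7], [3]]

Insert 3: appended to row 1. P = [[3]].
Insert 5: appended to row 1. P = [[3, 5]].
Insert 2: 2 bumps 3 from row 1; 3 starts row 2. P = [[2, 5], [3]].
Insert 4: 4 bumps 5 from row 1; 5 appends to row 2. P = [[2, 4], [3, 5]].
Insert 1: 1 bumps 2 from row 1; 2 bumps 3 from row 2; 3 starts row 3. P = [[1, 4], [2, 5], [3]].
Insert 7: appended to row 1. P = [[1, 4, 7], [2, 5], [3]].
Insert 6: 6 bumps 7 from row 1; 7 appends to row 2. P = [[1, 4, 6], [2, 5, 7], [3]].

So P = [[1, 4, 6], [2, 5, 7], [3]].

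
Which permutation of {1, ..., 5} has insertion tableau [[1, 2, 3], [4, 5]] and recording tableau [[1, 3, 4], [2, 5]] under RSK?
4 1 2 5 3

Reverse the RSK construction: for i from n down to 1, find the cell of Q containing i, remove the entry at that cell from P, and reverse-bump it up through P; the value ejected from row 1 is w(i).

Step i=5: Q has 5 at row 2, column 2; remove 5 from row 2 of P and reverse-bump: 5 enters row 1 and ejects 3. So w(5) = 3. P is now [[1, 2, 5], [4]].
Step i=4: Q has 4 at row 1, column 3; remove that cell from P, ejecting 5. So w(4) = 5. P is now [[1, 2], [4]].
Step i=3: Q has 3 at row 1, column 2; remove that cell from P, ejecting 2. So w(3) = 2. P is now [[1], [4]].
Step i=2: Q has 2 at row 2, column 1; remove 4 from row 2 of P and reverse-bump: 4 enters row 1 and ejects 1. So w(2) = 1. P is now [[4]].
Step i=1: Q has 1 at row 1, column 1; remove that cell from P, ejecting 4. So w(1) = 4. P is now [].

So w = 4 1 2 5 3.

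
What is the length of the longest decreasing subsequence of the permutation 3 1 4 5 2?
2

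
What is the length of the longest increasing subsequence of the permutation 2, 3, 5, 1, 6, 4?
4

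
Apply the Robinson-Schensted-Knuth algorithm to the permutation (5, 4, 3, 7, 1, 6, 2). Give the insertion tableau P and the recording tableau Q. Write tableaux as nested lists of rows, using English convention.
P = [[1, 2], [3, 6], [4, 7], [5]], Q = [[1, 4], [2, 6], [3, 7], [5]]

Insert each entry of the permutation into P by Schensted row insertion, recording in Q the position of each new cell.

After inserting 5: P = [[5]].
After inserting 4: P = [[4], [5]].
After inserting 3: P = [[3], [4], [5]].
After inserting 7: P = [[3, 7], [4], [5]].
After inserting 1: P = [[1, 7], [3], [4], [5]].
After inserting 6: P = [[1, 6], [3, 7], [4], [5]].
After inserting 2: P = [[1, 2], [3, 6], [4, 7], [5]].

So P = [[1, 2], [3, 6], [4, 7], [5]], Q = [[1, 4], [2, 6], [3, 7], [5]].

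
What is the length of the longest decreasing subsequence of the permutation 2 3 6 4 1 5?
3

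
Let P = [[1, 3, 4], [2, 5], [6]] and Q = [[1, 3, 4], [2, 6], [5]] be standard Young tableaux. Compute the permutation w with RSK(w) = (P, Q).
Reverse the RSK construction: for i from n down to 1, find the cell of Q containing i, remove the entry at that cell from P, and reverse-bump it up through P; the value ejected from row 1 is w(i).

Step i=6: Q has 6 at row 2, column 2; remove 5 from row 2 of P and reverse-bump: 5 enters row 1 and ejects 4. So w(6) = 4. P is now [[1, 3, 5], [2], [6]].
Step i=5: Q has 5 at row 3, column 1; remove 6 from row 3 of P and reverse-bump: 6 enters row 2 and ejects 2; 2 enters row 1 and ejects 1. So w(5) = 1. P is now [[2, 3, 5], [6]].
Step i=4: Q has 4 at row 1, column 3; remove that cell from P, ejecting 5. So w(4) = 5. P is now [[2, 3], [6]].
Step i=3: Q has 3 at row 1, column 2; remove that cell from P, ejecting 3. So w(3) = 3. P is now [[2], [6]].
Step i=2: Q has 2 at row 2, column 1; remove 6 from row 2 of P and reverse-bump: 6 enters row 1 and ejects 2. So w(2) = 2. P is now [[6]].
Step i=1: Q has 1 at row 1, column 1; remove that cell from P, ejecting 6. So w(1) = 6. P is now [].

So w = 6 2 3 5 1 4.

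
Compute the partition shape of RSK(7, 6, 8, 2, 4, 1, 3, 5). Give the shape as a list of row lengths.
RSK row insertion gives P = [[1, 3, 5], [2, 4], [6, 8], [7]], which has shape [3, 2, 2, 1].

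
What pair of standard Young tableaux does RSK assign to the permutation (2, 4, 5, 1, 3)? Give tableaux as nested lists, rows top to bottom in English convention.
Insert each entry of the permutation into P by Schensted row insertion, recording in Q the position of each new cell.

Insert 2: appended to row 1. P = [[2]].
Insert 4: appended to row 1. P = [[2, 4]].
Insert 5: appended to row 1. P = [[2, 4, 5]].
Insert 1: 1 bumps 2 from row 1; 2 starts row 2. P = [[1, 4, 5], [2]].
Insert 3: 3 bumps 4 from row 1; 4 appends to row 2. P = [[1, 3, 5], [2, 4]].

So P = [[1, 3, 5], [2, 4]], Q = [[1, 2, 3], [4, 5]].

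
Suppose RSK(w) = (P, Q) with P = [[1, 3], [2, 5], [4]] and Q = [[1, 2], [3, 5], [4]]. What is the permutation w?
4 5 2 1 3

Reverse the RSK construction: for i from n down to 1, find the cell of Q containing i, remove the entry at that cell from P, and reverse-bump it up through P; the value ejected from row 1 is w(i).

Step i=5: Q has 5 at row 2, column 2; remove 5 from row 2 of P and reverse-bump: 5 enters row 1 and ejects 3. So w(5) = 3. P is now [[1, 5], [2], [4]].
Step i=4: Q has 4 at row 3, column 1; remove 4 from row 3 of P and reverse-bump: 4 enters row 2 and ejects 2; 2 enters row 1 and ejects 1. So w(4) = 1. P is now [[2, 5], [4]].
Step i=3: Q has 3 at row 2, column 1; remove 4 from row 2 of P and reverse-bump: 4 enters row 1 and ejects 2. So w(3) = 2. P is now [[4, 5]].
Step i=2: Q has 2 at row 1, column 2; remove that cell from P, ejecting 5. So w(2) = 5. P is now [[4]].
Step i=1: Q has 1 at row 1, column 1; remove that cell from P, ejecting 4. So w(1) = 4. P is now [].

So w = 4 5 2 1 3.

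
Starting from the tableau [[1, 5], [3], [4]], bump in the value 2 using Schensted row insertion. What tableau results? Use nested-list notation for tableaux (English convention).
[[1, 2], [3, 5], [4]]

In row 1, 2 replaces 5 (the leftmost entry greater than 2); 5 is bumped to row 2. 5 is appended to row 2. The new tableau is [[1, 2], [3, 5], [4]].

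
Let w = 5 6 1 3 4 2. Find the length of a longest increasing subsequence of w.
3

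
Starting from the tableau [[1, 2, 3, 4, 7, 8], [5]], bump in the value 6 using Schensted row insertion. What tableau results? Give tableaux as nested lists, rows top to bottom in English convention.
In row 1, 6 replaces 7 (the leftmost entry greater than 6); 7 is bumped to row 2. 7 is appended to row 2. The new tableau is [[1, 2, 3, 4, 6, 8], [5, 7]].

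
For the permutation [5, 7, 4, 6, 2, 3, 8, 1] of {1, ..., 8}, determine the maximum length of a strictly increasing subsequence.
3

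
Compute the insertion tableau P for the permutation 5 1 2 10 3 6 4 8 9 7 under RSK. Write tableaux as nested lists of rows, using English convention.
After inserting 5: P = [[5]].
After inserting 1: P = [[1], [5]].
After inserting 2: P = [[1, 2], [5]].
After inserting 10: P = [[1, 2, 10], [5]].
After inserting 3: P = [[1, 2, 3], [5, 10]].
After inserting 6: P = [[1, 2, 3, 6], [5, 10]].
After inserting 4: P = [[1, 2, 3, 4], [5, 6], [10]].
After inserting 8: P = [[1, 2, 3, 4, 8], [5, 6], [10]].
After inserting 9: P = [[1, 2, 3, 4, 8, 9], [5, 6], [10]].
After inserting 7: P = [[1, 2, 3, 4, 7, 9], [5, 6, 8], [10]].

So P = [[1, 2, 3, 4, 7, 9], [5, 6, 8], [10]].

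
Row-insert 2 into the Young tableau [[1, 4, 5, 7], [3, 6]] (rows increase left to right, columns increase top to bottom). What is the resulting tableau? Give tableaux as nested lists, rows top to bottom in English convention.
In row 1, 2 replaces 4 (the leftmost entry greater than 2); 4 is bumped to row 2. In row 2, 4 replaces 6 (the leftmost entry greater than 4); 6 is bumped to row 3. 6 starts a new row 3. The new tableau is [[1, 2, 5, 7], [3, 4], [6]].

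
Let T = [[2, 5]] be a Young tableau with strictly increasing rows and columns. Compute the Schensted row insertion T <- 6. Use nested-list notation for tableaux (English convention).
[[2, 5, 6]]

6 is larger than every entry of row 1, so it is appended to row 1. The new tableau is [[2, 5, 6]].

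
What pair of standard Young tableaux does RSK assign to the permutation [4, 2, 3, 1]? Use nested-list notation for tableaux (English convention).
P = [[1, 3], [2], [4]], Q = [[1, 3], [2], [4]]

Insert each entry of the permutation into P by Schensted row insertion, recording in Q the position of each new cell.

Insert 4: appended to row 1. P = [[4]], Q = [[1]].
Insert 2: 2 bumps 4 from row 1; 4 starts row 2. P = [[2], [4]], Q = [[1], [2]].
Insert 3: appended to row 1. P = [[2, 3], [4]], Q = [[1, 3], [2]].
Insert 1: 1 bumps 2 from row 1; 2 bumps 4 from row 2; 4 starts row 3. P = [[1, 3], [2], [4]], Q = [[1, 3], [2], [4]].

So P = [[1, 3], [2], [4]], Q = [[1, 3], [2], [4]].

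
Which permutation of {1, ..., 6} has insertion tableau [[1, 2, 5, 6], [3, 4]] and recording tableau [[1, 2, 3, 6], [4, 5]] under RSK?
3 4 5 1 2 6

Reverse the RSK construction: for i from n down to 1, find the cell of Q containing i, remove the entry at that cell from P, and reverse-bump it up through P; the value ejected from row 1 is w(i).

Step i=6: Q has 6 at row 1, column 4; remove that cell from P, ejecting 6. So w(6) = 6. P is now [[1, 2, 5], [3, 4]].
Step i=5: Q has 5 at row 2, column 2; remove 4 from row 2 of P and reverse-bump: 4 enters row 1 and ejects 2. So w(5) = 2. P is now [[1, 4, 5], [3]].
Step i=4: Q has 4 at row 2, column 1; remove 3 from row 2 of P and reverse-bump: 3 enters row 1 and ejects 1. So w(4) = 1. P is now [[3, 4, 5]].
Step i=3: Q has 3 at row 1, column 3; remove that cell from P, ejecting 5. So w(3) = 5. P is now [[3, 4]].
Step i=2: Q has 2 at row 1, column 2; remove that cell from P, ejecting 4. So w(2) = 4. P is now [[3]].
Step i=1: Q has 1 at row 1, column 1; remove that cell from P, ejecting 3. So w(1) = 3. P is now [].

So w = 3 4 5 1 2 6.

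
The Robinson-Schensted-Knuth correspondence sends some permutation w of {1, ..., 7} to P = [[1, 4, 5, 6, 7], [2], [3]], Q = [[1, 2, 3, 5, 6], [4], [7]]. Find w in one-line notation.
Reverse RSK: for i = n, n-1, ..., 1, locate i in Q, remove the corresponding corner cell from P, and reverse-bump its entry up through P; the value ejected from row 1 is w(i).

So w = 3 4 5 2 6 7 1.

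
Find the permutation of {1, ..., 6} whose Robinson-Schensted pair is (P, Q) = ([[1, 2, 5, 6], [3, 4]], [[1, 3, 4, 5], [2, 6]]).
3 1 4 5 6 2

Reverse the RSK construction: for i from n down to 1, find the cell of Q containing i, remove the entry at that cell from P, and reverse-bump it up through P; the value ejected from row 1 is w(i).

Step i=6: Q has 6 at row 2, column 2; remove 4 from row 2 of P and reverse-bump: 4 enters row 1 and ejects 2. So w(6) = 2. P is now [[1, 4, 5, 6], [3]].
Step i=5: Q has 5 at row 1, column 4; remove that cell from P, ejecting 6. So w(5) = 6. P is now [[1, 4, 5], [3]].
Step i=4: Q has 4 at row 1, column 3; remove that cell from P, ejecting 5. So w(4) = 5. P is now [[1, 4], [3]].
Step i=3: Q has 3 at row 1, column 2; remove that cell from P, ejecting 4. So w(3) = 4. P is now [[1], [3]].
Step i=2: Q has 2 at row 2, column 1; remove 3 from row 2 of P and reverse-bump: 3 enters row 1 and ejects 1. So w(2) = 1. P is now [[3]].
Step i=1: Q has 1 at row 1, column 1; remove that cell from P, ejecting 3. So w(1) = 3. P is now [].

So w = 3 1 4 5 6 2.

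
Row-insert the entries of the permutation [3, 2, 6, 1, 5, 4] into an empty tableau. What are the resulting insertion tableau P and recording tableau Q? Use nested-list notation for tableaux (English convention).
Insert each entry of the permutation into P by Schensted row insertion, recording in Q the position of each new cell.

Insert 3: appended to row 1. P = [[3]].
Insert 2: 2 bumps 3 from row 1; 3 starts row 2. P = [[2], [3]].
Insert 6: appended to row 1. P = [[2, 6], [3]].
Insert 1: 1 bumps 2 from row 1; 2 bumps 3 from row 2; 3 starts row 3. P = [[1, 6], [2], [3]].
Insert 5: 5 bumps 6 from row 1; 6 appends to row 2. P = [[1, 5], [2, 6], [3]].
Insert 4: 4 bumps 5 from row 1; 5 bumps 6 from row 2; 6 appends to row 3. P = [[1, 4], [2, 5], [3, 6]].

So P = [[1, 4], [2, 5], [3, 6]], Q = [[1, 3], [2, 5], [4, 6]].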